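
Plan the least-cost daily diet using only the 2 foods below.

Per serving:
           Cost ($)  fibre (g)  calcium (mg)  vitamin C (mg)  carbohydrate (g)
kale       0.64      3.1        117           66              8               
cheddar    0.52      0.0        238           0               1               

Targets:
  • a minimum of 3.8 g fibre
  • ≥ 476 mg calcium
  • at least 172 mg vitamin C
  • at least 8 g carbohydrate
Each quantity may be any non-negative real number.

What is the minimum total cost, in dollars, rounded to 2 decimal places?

$2.04

Let x1 = servings of kale, x2 = servings of cheddar.
min 0.64x1 + 0.52x2 subject to:
  3.1x1 ≥ 3.8   (fibre)
  117x1 + 238x2 ≥ 476   (calcium)
  66x1 ≥ 172   (vitamin C)
  8x1 + 1x2 ≥ 8   (carbohydrate)
  x1, x2 ≥ 0.
Both inputs are positive at the optimum. The calcium and vitamin C requirements are met with equality.
Solving gives x1 = 2.606, x2 = 0.7189.
Total cost: 0.64·2.606 + 0.52·0.7189 = 2.0417.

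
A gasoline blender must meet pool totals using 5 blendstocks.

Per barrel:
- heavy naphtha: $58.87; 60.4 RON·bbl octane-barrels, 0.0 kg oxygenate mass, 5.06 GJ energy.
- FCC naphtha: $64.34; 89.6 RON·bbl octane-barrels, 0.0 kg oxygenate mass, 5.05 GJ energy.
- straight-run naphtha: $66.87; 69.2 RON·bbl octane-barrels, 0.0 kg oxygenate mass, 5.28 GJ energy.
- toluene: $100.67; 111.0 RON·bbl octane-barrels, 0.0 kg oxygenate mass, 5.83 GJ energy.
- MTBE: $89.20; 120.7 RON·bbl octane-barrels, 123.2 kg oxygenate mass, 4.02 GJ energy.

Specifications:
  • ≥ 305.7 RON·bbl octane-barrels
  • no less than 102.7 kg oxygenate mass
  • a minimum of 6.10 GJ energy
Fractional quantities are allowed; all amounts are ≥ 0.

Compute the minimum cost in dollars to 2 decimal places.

Let x1 = barrels of heavy naphtha, x2 = barrels of FCC naphtha, x3 = barrels of straight-run naphtha, x4 = barrels of toluene, x5 = barrels of MTBE.
Minimise 58.87x1 + 64.34x2 + 66.87x3 + 100.67x4 + 89.2x5 with:
  60.4x1 + 89.6x2 + 69.2x3 + 111x4 + 120.7x5 ≥ 305.7   (octane-barrels)
  123.2x5 ≥ 102.7   (oxygenate mass)
  5.06x1 + 5.05x2 + 5.28x3 + 5.83x4 + 4.02x5 ≥ 6.1   (energy)
  x1, x2, x3, x4, x5 ≥ 0.
The optimal basis is {FCC naphtha, MTBE}; heavy naphtha, straight-run naphtha, toluene drop out. Binding constraints: octane-barrels and oxygenate mass.
Optimal quantities: FCC naphtha = 2.2889 barrels, MTBE = 0.8336 barrels.
Cost = 64.34·2.2889 + 89.2·0.8336 = 221.6249.

$221.62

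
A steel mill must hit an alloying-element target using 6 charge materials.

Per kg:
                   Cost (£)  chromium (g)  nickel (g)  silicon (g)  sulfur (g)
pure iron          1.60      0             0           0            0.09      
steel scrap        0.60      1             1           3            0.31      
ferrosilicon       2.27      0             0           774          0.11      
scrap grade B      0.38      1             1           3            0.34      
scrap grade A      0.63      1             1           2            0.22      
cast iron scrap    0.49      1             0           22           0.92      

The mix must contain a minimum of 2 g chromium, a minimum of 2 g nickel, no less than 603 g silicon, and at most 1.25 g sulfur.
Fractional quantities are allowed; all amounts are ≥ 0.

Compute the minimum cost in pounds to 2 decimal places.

Set it up as a linear program. Let x1 = kg of pure iron, x2 = kg of steel scrap, x3 = kg of ferrosilicon, x4 = kg of scrap grade B, x5 = kg of scrap grade A, x6 = kg of cast iron scrap.
min 1.6x1 + 0.6x2 + 2.27x3 + 0.38x4 + 0.63x5 + 0.49x6 subject to:
  1x2 + 1x4 + 1x5 + 1x6 ≥ 2   (chromium)
  1x2 + 1x4 + 1x5 ≥ 2   (nickel)
  3x2 + 774x3 + 3x4 + 2x5 + 22x6 ≥ 603   (silicon)
  0.09x1 + 0.31x2 + 0.11x3 + 0.34x4 + 0.22x5 + 0.92x6 ≤ 1.25   (sulfur)
  x1, x2, x3, x4, x5, x6 ≥ 0.
The cheapest feasible vertex uses only ferrosilicon, scrap grade B; pure iron, steel scrap, scrap grade A, cast iron scrap are not used. There the chromium, nickel, silicon constraints are tight.
Solving gives x3 = 0.7713, x4 = 2.
Hence cost = 2.27·0.7713 + 0.38·2 = £2.5109.

£2.51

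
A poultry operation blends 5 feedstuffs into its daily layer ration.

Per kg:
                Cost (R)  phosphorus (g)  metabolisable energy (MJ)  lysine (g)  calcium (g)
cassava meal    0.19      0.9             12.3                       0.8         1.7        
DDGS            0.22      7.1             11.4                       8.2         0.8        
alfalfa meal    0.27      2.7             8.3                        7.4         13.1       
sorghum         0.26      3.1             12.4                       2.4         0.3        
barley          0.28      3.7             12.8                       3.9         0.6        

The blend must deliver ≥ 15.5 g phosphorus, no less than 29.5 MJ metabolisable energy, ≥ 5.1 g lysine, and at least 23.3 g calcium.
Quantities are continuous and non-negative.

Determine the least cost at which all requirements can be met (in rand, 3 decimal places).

R0.794

Set it up as a linear program. Let x1 = kg of cassava meal, x2 = kg of DDGS, x3 = kg of alfalfa meal, x4 = kg of sorghum, x5 = kg of barley.
Minimize 0.19x1 + 0.22x2 + 0.27x3 + 0.26x4 + 0.28x5 subject to:
  0.9x1 + 7.1x2 + 2.7x3 + 3.1x4 + 3.7x5 ≥ 15.5   (phosphorus)
  12.3x1 + 11.4x2 + 8.3x3 + 12.4x4 + 12.8x5 ≥ 29.5   (metabolisable energy)
  0.8x1 + 8.2x2 + 7.4x3 + 2.4x4 + 3.9x5 ≥ 5.1   (lysine)
  1.7x1 + 0.8x2 + 13.1x3 + 0.3x4 + 0.6x5 ≥ 23.3   (calcium)
  x1, x2, x3, x4, x5 ≥ 0.
The minimum-cost mix takes nothing from cassava meal, sorghum, barley — only DDGS, alfalfa meal. There the phosphorus and calcium constraints are tight.
That vertex is x2 = 1.543, x3 = 1.684.
Cost = 0.22·1.543 + 0.27·1.684 = 0.79414.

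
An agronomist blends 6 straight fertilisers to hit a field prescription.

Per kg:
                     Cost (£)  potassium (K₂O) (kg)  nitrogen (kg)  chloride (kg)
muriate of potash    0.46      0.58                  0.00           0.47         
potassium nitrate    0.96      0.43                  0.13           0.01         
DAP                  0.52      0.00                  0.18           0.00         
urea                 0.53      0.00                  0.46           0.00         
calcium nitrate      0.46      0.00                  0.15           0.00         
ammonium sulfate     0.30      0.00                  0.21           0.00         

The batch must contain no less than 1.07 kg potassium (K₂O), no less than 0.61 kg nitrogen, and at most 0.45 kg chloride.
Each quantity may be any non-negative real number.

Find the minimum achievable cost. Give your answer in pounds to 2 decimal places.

£2.13

Let x1 = kg of muriate of potash, x2 = kg of potassium nitrate, x3 = kg of DAP, x4 = kg of urea, x5 = kg of calcium nitrate, x6 = kg of ammonium sulfate.
min 0.46x1 + 0.96x2 + 0.52x3 + 0.53x4 + 0.46x5 + 0.3x6 with:
  0.58x1 + 0.43x2 ≥ 1.07   (potassium (K₂O))
  0.13x2 + 0.18x3 + 0.46x4 + 0.15x5 + 0.21x6 ≥ 0.61   (nitrogen)
  0.47x1 + 0.01x2 ≤ 0.45   (chloride)
  x1, x2, x3, x4, x5, x6 ≥ 0.
The cheapest feasible vertex uses only muriate of potash, potassium nitrate, urea; DAP, calcium nitrate, ammonium sulfate are not used. Binding constraints: potassium (K₂O), nitrogen, chloride.
Optimal quantities: muriate of potash = 0.9312 kg, potassium nitrate = 1.232 kg, urea = 0.9778 kg.
Hence cost = 0.46·0.9312 + 0.96·1.232 + 0.53·0.9778 = £2.1293.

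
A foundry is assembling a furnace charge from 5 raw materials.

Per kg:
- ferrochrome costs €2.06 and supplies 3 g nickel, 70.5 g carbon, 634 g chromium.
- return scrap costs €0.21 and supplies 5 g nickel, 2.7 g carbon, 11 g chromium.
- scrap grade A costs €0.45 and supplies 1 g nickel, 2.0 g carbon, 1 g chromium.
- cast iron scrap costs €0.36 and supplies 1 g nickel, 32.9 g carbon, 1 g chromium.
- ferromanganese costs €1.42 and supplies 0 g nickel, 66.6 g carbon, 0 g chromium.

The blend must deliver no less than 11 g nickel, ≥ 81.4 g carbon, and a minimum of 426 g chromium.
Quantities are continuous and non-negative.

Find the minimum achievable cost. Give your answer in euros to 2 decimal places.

Set it up as a linear program. Let x1 = kg of ferrochrome, x2 = kg of return scrap, x3 = kg of scrap grade A, x4 = kg of cast iron scrap, x5 = kg of ferromanganese.
Minimize 2.06x1 + 0.21x2 + 0.45x3 + 0.36x4 + 1.42x5 with:
  3x1 + 5x2 + 1x3 + 1x4 ≥ 11   (nickel)
  70.5x1 + 2.7x2 + 2x3 + 32.9x4 + 66.6x5 ≥ 81.4   (carbon)
  634x1 + 11x2 + 1x3 + 1x4 ≥ 426   (chromium)
  x1, x2, x3, x4, x5 ≥ 0.
The cheapest feasible vertex uses only ferrochrome, return scrap, cast iron scrap; scrap grade A, ferromanganese are not used. There the nickel, carbon, chromium constraints are tight.
Optimal quantities: ferrochrome = 0.6423 kg, return scrap = 1.622 kg, cast iron scrap = 0.9648 kg.
Total cost: 2.06·0.6423 + 0.21·1.622 + 0.36·0.9648 = 2.0111.

€2.01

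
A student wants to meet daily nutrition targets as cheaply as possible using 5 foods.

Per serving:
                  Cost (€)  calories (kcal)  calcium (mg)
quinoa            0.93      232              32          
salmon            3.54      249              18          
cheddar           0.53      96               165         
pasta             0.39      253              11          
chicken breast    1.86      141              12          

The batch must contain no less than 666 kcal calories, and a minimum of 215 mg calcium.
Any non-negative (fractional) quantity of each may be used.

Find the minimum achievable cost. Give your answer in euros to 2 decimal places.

This is a linear program. Let x1 = servings of quinoa, x2 = servings of salmon, x3 = servings of cheddar, x4 = servings of pasta, x5 = servings of chicken breast.
Minimize 0.93x1 + 3.54x2 + 0.53x3 + 0.39x4 + 1.86x5 s.t.:
  232x1 + 249x2 + 96x3 + 253x4 + 141x5 ≥ 666   (calories)
  32x1 + 18x2 + 165x3 + 11x4 + 12x5 ≥ 215   (calcium)
  x1, x2, x3, x4, x5 ≥ 0.
The minimum-cost mix takes nothing from quinoa, salmon, chicken breast — only cheddar, pasta. Binding constraints: calories and calcium.
So cheddar = 1.157 servings, pasta = 2.193 servings.
Hence cost = 0.53·1.157 + 0.39·2.193 = €1.4685.

€1.47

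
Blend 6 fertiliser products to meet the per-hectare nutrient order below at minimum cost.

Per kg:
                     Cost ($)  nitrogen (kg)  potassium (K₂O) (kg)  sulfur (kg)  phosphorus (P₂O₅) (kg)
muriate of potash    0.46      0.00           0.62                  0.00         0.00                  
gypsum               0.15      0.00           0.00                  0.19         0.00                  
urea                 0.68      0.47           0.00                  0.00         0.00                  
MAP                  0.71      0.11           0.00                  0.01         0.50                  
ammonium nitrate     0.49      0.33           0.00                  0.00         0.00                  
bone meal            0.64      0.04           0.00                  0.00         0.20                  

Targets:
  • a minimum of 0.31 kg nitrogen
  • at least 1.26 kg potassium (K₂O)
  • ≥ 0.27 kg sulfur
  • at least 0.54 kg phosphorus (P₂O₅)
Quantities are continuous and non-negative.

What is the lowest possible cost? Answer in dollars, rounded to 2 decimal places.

Treat it as an LP. Let x1 = kg of muriate of potash, x2 = kg of gypsum, x3 = kg of urea, x4 = kg of MAP, x5 = kg of ammonium nitrate, x6 = kg of bone meal.
min 0.46x1 + 0.15x2 + 0.68x3 + 0.71x4 + 0.49x5 + 0.64x6 s.t.:
  0.47x3 + 0.11x4 + 0.33x5 + 0.04x6 ≥ 0.31   (nitrogen)
  0.62x1 ≥ 1.26   (potassium (K₂O))
  0.19x2 + 0.01x4 ≥ 0.27   (sulfur)
  0.5x4 + 0.2x6 ≥ 0.54   (phosphorus (P₂O₅))
  x1, x2, x3, x4, x5, x6 ≥ 0.
The optimal basis is {muriate of potash, gypsum, urea, MAP}; ammonium nitrate, bone meal drop out. There the nitrogen, potassium (K₂O), sulfur, phosphorus (P₂O₅) constraints are tight.
Optimal quantities: muriate of potash = 2.032 kg, gypsum = 1.364 kg, urea = 0.4068 kg, MAP = 1.08 kg.
Objective = 0.46·2.032 + 0.15·1.364 + 0.68·0.4068 + 0.71·1.08 = 2.1827.

$2.18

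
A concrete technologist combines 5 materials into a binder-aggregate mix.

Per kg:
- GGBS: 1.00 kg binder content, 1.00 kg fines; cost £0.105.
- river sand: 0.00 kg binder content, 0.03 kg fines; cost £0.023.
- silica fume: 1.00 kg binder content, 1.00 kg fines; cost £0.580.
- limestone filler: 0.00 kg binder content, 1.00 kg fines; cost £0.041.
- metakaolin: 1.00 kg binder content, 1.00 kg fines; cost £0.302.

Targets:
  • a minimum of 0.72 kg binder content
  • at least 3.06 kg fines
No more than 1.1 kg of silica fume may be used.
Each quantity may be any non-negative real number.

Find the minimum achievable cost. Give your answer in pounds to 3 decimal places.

Treat it as an LP. Let x1 = kg of GGBS, x2 = kg of river sand, x3 = kg of silica fume, x4 = kg of limestone filler, x5 = kg of metakaolin.
min 0.105x1 + 0.023x2 + 0.58x3 + 0.041x4 + 0.302x5 s.t.:
  1x1 + 1x3 + 1x5 ≥ 0.72   (binder content)
  1x1 + 0.03x2 + 1x3 + 1x4 + 1x5 ≥ 3.06   (fines)
  x3 ≤ 1.1
  x1, x2, x3, x4, x5 ≥ 0.
The minimum-cost mix takes nothing from river sand, silica fume, metakaolin — only GGBS, limestone filler. Binding constraints: binder content and fines.
Solving gives x1 = 0.72, x4 = 2.34.
Hence cost = 0.105·0.72 + 0.041·2.34 = £0.17154.

£0.172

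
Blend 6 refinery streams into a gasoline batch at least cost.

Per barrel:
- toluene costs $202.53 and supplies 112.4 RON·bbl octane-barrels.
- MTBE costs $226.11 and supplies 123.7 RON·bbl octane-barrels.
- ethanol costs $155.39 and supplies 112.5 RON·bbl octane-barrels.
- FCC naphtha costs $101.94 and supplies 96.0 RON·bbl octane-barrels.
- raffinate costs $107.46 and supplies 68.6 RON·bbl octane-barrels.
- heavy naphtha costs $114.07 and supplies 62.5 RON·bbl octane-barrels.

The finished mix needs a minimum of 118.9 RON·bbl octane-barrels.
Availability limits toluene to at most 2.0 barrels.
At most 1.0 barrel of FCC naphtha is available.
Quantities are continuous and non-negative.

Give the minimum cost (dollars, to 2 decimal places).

Treat it as an LP. Let x1 = barrels of toluene, x2 = barrels of MTBE, x3 = barrels of ethanol, x4 = barrels of FCC naphtha, x5 = barrels of raffinate, x6 = barrels of heavy naphtha.
min 202.53x1 + 226.11x2 + 155.39x3 + 101.94x4 + 107.46x5 + 114.07x6 with:
  112.4x1 + 123.7x2 + 112.5x3 + 96x4 + 68.6x5 + 62.5x6 ≥ 118.9   (octane-barrels)
  x1 ≤ 2
  x4 ≤ 1
  x1, x2, x3, x4, x5, x6 ≥ 0.
The optimal basis is {ethanol, FCC naphtha}; toluene, MTBE, raffinate, heavy naphtha drop out. Binding constraints: octane-barrels and the FCC naphtha cap.
Optimal quantities: ethanol = 0.20356 barrels, FCC naphtha = 1 barrel.
Total cost: 155.39·0.20356 + 101.94·1 = 133.5712.

$133.57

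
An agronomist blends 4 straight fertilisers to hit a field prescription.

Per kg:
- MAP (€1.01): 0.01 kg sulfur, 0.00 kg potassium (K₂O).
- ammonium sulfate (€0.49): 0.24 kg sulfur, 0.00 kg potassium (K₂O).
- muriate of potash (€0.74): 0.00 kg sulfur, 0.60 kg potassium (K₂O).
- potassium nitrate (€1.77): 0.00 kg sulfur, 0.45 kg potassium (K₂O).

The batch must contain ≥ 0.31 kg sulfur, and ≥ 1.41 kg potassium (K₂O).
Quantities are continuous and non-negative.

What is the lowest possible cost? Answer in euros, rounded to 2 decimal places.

€2.37

Treat it as an LP. Let x1 = kg of MAP, x2 = kg of ammonium sulfate, x3 = kg of muriate of potash, x4 = kg of potassium nitrate.
min 1.01x1 + 0.49x2 + 0.74x3 + 1.77x4 s.t.:
  0.01x1 + 0.24x2 ≥ 0.31   (sulfur)
  0.6x3 + 0.45x4 ≥ 1.41   (potassium (K₂O))
  x1, x2, x3, x4 ≥ 0.
The minimum-cost mix takes nothing from MAP, potassium nitrate — only ammonium sulfate, muriate of potash. The sulfur and potassium (K₂O) requirements are met with equality.
That vertex is x2 = 1.292, x3 = 2.35.
Total cost: 0.49·1.292 + 0.74·2.35 = 2.3721.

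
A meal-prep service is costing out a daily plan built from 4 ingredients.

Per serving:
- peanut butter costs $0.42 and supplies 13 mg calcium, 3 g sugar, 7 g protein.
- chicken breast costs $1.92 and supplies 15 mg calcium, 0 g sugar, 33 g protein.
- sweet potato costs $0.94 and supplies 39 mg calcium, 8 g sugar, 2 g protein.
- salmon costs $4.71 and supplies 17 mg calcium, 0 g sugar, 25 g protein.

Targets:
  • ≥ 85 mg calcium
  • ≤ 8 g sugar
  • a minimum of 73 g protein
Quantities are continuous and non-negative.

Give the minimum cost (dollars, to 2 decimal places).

$6.83

Let x1 = servings of peanut butter, x2 = servings of chicken breast, x3 = servings of sweet potato, x4 = servings of salmon.
Minimise 0.42x1 + 1.92x2 + 0.94x3 + 4.71x4 with:
  13x1 + 15x2 + 39x3 + 17x4 ≥ 85   (calcium)
  3x1 + 8x3 ≤ 8   (sugar)
  7x1 + 33x2 + 2x3 + 25x4 ≥ 73   (protein)
  x1, x2, x3, x4 ≥ 0.
The minimum-cost mix takes nothing from peanut butter, salmon — only chicken breast, sweet potato. Binding constraints: calcium and sugar.
That vertex is x2 = 3.067, x3 = 1.
Cost = 1.92·3.067 + 0.94·1 = 6.8286.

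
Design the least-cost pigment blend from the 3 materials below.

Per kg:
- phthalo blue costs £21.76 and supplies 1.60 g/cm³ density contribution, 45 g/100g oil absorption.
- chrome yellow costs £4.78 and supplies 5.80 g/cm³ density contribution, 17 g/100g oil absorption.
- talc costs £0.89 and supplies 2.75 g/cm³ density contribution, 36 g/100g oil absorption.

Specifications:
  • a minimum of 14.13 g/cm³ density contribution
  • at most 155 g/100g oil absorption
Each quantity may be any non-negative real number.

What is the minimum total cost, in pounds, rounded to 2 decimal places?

Let x1 = kg of phthalo blue, x2 = kg of chrome yellow, x3 = kg of talc.
Minimise 21.76x1 + 4.78x2 + 0.89x3 with:
  1.6x1 + 5.8x2 + 2.75x3 ≥ 14.13   (density contribution)
  45x1 + 17x2 + 36x3 ≤ 155   (oil absorption)
  x1, x2, x3 ≥ 0.
At the optimum only chrome yellow, talc are positive (phthalo blue = 0). The density contribution and oil absorption requirements are met with equality.
That vertex is x2 = 0.5087, x3 = 4.065.
Cost = 4.78·0.5087 + 0.89·4.065 = 6.0494.

£6.05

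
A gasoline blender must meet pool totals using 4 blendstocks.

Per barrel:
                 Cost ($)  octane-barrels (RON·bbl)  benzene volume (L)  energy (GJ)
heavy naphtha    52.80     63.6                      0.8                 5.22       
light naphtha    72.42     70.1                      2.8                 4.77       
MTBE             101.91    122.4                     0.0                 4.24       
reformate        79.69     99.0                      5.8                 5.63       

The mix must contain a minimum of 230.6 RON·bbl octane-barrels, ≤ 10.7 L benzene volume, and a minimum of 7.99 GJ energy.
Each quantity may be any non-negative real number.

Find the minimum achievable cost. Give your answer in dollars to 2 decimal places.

$186.95

Let x1 = barrels of heavy naphtha, x2 = barrels of light naphtha, x3 = barrels of MTBE, x4 = barrels of reformate.
Minimise 52.8x1 + 72.42x2 + 101.91x3 + 79.69x4 s.t.:
  63.6x1 + 70.1x2 + 122.4x3 + 99x4 ≥ 230.6   (octane-barrels)
  0.8x1 + 2.8x2 + 5.8x4 ≤ 10.7   (benzene volume)
  5.22x1 + 4.77x2 + 4.24x3 + 5.63x4 ≥ 7.99   (energy)
  x1, x2, x3, x4 ≥ 0.
The optimal basis is {MTBE, reformate}; heavy naphtha, light naphtha drop out. The octane-barrels and benzene volume requirements are met with equality.
So MTBE = 0.39185 barrels, reformate = 1.8448 barrels.
Total cost: 101.91·0.39185 + 79.69·1.8448 = 186.9455.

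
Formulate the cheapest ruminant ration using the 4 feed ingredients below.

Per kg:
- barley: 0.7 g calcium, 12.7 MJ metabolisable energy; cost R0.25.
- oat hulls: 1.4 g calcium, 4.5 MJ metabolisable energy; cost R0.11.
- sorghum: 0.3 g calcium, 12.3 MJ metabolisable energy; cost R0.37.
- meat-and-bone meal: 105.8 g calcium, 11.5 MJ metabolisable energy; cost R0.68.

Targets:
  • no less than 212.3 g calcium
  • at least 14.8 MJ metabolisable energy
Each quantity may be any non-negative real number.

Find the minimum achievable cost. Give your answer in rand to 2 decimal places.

Set it up as a linear program. Let x1 = kg of barley, x2 = kg of oat hulls, x3 = kg of sorghum, x4 = kg of meat-and-bone meal.
Minimise 0.25x1 + 0.11x2 + 0.37x3 + 0.68x4 subject to:
  0.7x1 + 1.4x2 + 0.3x3 + 105.8x4 ≥ 212.3   (calcium)
  12.7x1 + 4.5x2 + 12.3x3 + 11.5x4 ≥ 14.8   (metabolisable energy)
  x1, x2, x3, x4 ≥ 0.
The minimum-cost mix takes nothing from barley, oat hulls, sorghum — only meat-and-bone meal. The calcium requirement is met with equality.
Solving gives x4 = 2.007.
Cost = 0.68·2.007 = 1.3648.

R1.36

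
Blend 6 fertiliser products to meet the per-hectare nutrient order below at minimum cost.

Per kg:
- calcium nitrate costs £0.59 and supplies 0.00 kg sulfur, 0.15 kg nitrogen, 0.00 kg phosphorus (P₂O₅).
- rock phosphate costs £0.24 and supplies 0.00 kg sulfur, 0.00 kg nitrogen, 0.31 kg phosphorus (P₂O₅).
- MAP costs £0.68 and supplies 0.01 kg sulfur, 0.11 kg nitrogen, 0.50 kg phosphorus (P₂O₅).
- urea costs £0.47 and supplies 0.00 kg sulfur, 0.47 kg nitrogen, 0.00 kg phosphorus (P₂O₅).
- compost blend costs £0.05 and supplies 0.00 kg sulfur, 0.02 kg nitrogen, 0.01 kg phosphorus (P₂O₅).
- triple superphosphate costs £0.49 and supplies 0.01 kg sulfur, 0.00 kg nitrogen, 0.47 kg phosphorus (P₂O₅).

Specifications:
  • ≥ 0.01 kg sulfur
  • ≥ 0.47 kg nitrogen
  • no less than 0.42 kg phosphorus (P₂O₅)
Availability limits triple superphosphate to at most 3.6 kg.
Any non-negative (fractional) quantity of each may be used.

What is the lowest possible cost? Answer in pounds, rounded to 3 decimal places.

This is a linear program. Let x1 = kg of calcium nitrate, x2 = kg of rock phosphate, x3 = kg of MAP, x4 = kg of urea, x5 = kg of compost blend, x6 = kg of triple superphosphate.
min 0.59x1 + 0.24x2 + 0.68x3 + 0.47x4 + 0.05x5 + 0.49x6 s.t.:
  0.01x3 + 0.01x6 ≥ 0.01   (sulfur)
  0.15x1 + 0.11x3 + 0.47x4 + 0.02x5 ≥ 0.47   (nitrogen)
  0.31x2 + 0.5x3 + 0.01x5 + 0.47x6 ≥ 0.42   (phosphorus (P₂O₅))
  x6 ≤ 3.6
  x1, x2, x3, x4, x5, x6 ≥ 0.
At the optimum only urea, triple superphosphate are positive (calcium nitrate, rock phosphate, MAP, compost blend = 0). The sulfur and nitrogen requirements are met with equality.
So urea = 1 kg, triple superphosphate = 1 kg.
Cost = 0.47·1 + 0.49·1 = 0.96000.

£0.960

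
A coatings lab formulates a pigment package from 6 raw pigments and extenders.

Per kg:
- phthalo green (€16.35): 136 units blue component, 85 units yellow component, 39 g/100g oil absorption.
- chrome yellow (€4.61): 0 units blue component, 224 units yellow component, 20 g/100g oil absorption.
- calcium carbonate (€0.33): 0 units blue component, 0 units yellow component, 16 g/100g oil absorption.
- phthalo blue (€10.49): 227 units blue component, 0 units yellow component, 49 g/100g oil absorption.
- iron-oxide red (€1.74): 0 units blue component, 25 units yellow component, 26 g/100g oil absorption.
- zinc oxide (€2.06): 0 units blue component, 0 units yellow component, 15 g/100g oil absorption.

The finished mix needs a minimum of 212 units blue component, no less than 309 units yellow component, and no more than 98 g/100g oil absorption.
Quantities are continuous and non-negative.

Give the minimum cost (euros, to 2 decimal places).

€16.16

Set it up as a linear program. Let x1 = kg of phthalo green, x2 = kg of chrome yellow, x3 = kg of calcium carbonate, x4 = kg of phthalo blue, x5 = kg of iron-oxide red, x6 = kg of zinc oxide.
Minimize 16.35x1 + 4.61x2 + 0.33x3 + 10.49x4 + 1.74x5 + 2.06x6 s.t.:
  136x1 + 227x4 ≥ 212   (blue component)
  85x1 + 224x2 + 25x5 ≥ 309   (yellow component)
  39x1 + 20x2 + 16x3 + 49x4 + 26x5 + 15x6 ≤ 98   (oil absorption)
  x1, x2, x3, x4, x5, x6 ≥ 0.
The minimum-cost mix takes nothing from phthalo green, calcium carbonate, iron-oxide red, zinc oxide — only chrome yellow, phthalo blue. Binding constraints: blue component and yellow component.
Optimal quantities: chrome yellow = 1.3795 kg, phthalo blue = 0.93392 kg.
Total cost: 4.61·1.3795 + 10.49·0.93392 = 16.1563.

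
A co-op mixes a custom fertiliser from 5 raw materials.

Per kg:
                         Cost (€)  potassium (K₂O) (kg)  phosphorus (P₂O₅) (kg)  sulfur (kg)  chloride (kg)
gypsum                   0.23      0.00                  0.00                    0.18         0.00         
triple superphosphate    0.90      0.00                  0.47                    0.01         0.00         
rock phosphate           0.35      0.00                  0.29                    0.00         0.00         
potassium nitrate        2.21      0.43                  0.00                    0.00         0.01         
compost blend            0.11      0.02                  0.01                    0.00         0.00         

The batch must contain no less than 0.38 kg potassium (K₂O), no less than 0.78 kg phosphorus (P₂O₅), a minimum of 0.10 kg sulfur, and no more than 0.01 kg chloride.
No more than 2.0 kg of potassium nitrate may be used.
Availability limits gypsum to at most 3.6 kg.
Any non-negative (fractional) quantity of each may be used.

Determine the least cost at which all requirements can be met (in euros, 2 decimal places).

Let x1 = kg of gypsum, x2 = kg of triple superphosphate, x3 = kg of rock phosphate, x4 = kg of potassium nitrate, x5 = kg of compost blend.
Minimise 0.23x1 + 0.9x2 + 0.35x3 + 2.21x4 + 0.11x5 subject to:
  0.43x4 + 0.02x5 ≥ 0.38   (potassium (K₂O))
  0.47x2 + 0.29x3 + 0.01x5 ≥ 0.78   (phosphorus (P₂O₅))
  0.18x1 + 0.01x2 ≥ 0.1   (sulfur)
  0.01x4 ≤ 0.01   (chloride)
  x4 ≤ 2
  x1 ≤ 3.6
  x1, x2, x3, x4, x5 ≥ 0.
The cheapest feasible vertex uses only gypsum, rock phosphate, compost blend; triple superphosphate, potassium nitrate are not used. Binding constraints: potassium (K₂O), phosphorus (P₂O₅), sulfur.
That vertex is x1 = 0.5556, x3 = 2.034, x5 = 19.
Objective = 0.23·0.5556 + 0.35·2.034 + 0.11·19 = 2.9297.

€2.93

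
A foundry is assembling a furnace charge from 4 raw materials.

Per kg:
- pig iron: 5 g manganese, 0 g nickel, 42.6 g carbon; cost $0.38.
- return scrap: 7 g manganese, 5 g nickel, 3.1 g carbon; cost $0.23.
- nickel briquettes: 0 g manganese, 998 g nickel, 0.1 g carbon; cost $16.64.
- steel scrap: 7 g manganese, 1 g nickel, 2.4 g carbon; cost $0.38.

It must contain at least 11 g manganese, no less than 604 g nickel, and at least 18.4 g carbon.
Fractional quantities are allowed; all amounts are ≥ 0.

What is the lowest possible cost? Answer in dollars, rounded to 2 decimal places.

$10.39

Set it up as a linear program. Let x1 = kg of pig iron, x2 = kg of return scrap, x3 = kg of nickel briquettes, x4 = kg of steel scrap.
min 0.38x1 + 0.23x2 + 16.64x3 + 0.38x4 with:
  5x1 + 7x2 + 7x4 ≥ 11   (manganese)
  5x2 + 998x3 + 1x4 ≥ 604   (nickel)
  42.6x1 + 3.1x2 + 0.1x3 + 2.4x4 ≥ 18.4   (carbon)
  x1, x2, x3, x4 ≥ 0.
The minimum-cost mix takes nothing from steel scrap — only pig iron, return scrap, nickel briquettes. The manganese, nickel, carbon requirements are met with equality.
Optimal quantities: pig iron = 0.3335 kg, return scrap = 1.333 kg, nickel briquettes = 0.5985 kg.
Total cost: 0.38·0.3335 + 0.23·1.333 + 16.64·0.5985 = 10.3924.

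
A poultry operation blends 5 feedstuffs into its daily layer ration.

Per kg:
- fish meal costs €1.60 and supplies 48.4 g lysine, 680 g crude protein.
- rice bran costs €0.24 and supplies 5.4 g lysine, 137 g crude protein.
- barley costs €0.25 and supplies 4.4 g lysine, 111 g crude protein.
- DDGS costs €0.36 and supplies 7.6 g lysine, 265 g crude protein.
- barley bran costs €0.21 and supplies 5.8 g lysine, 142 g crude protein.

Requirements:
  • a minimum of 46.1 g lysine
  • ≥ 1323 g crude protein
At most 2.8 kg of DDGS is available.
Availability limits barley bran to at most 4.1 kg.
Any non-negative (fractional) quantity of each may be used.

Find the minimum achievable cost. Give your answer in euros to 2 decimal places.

€1.89

Treat it as an LP. Let x1 = kg of fish meal, x2 = kg of rice bran, x3 = kg of barley, x4 = kg of DDGS, x5 = kg of barley bran.
Minimise 1.6x1 + 0.24x2 + 0.25x3 + 0.36x4 + 0.21x5 s.t.:
  48.4x1 + 5.4x2 + 4.4x3 + 7.6x4 + 5.8x5 ≥ 46.1   (lysine)
  680x1 + 137x2 + 111x3 + 265x4 + 142x5 ≥ 1323   (crude protein)
  x4 ≤ 2.8
  x5 ≤ 4.1
  x1, x2, x3, x4, x5 ≥ 0.
The minimum-cost mix takes nothing from rice bran, barley — only fish meal, DDGS, barley bran. There the lysine, crude protein, the barley bran cap constraints are tight.
Optimal quantities: fish meal = 0.03718 kg, DDGS = 2.7 kg, barley bran = 4.1 kg.
Objective = 1.6·0.03718 + 0.36·2.7 + 0.21·4.1 = 1.8925.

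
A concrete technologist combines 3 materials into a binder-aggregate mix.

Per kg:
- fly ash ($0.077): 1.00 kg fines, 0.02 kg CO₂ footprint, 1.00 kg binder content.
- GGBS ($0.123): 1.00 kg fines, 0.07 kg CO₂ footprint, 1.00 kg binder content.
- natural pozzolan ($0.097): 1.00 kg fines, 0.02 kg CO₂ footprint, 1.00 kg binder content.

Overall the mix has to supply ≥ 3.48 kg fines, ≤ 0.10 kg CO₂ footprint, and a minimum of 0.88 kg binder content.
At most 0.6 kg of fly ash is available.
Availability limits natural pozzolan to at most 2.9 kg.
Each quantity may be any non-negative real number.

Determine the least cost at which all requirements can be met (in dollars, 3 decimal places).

$0.326

Let x1 = kg of fly ash, x2 = kg of GGBS, x3 = kg of natural pozzolan.
Minimize 0.077x1 + 0.123x2 + 0.097x3 s.t.:
  1x1 + 1x2 + 1x3 ≥ 3.48   (fines)
  0.02x1 + 0.07x2 + 0.02x3 ≤ 0.1   (CO₂ footprint)
  1x1 + 1x2 + 1x3 ≥ 0.88   (binder content)
  x1 ≤ 0.6
  x3 ≤ 2.9
  x1, x2, x3 ≥ 0.
The optimal basis is {fly ash, natural pozzolan}; GGBS drops out. The fines and the fly ash cap requirements are met with equality.
Optimal quantities: fly ash = 0.6 kg, natural pozzolan = 2.88 kg.
Cost = 0.077·0.6 + 0.097·2.88 = 0.32556.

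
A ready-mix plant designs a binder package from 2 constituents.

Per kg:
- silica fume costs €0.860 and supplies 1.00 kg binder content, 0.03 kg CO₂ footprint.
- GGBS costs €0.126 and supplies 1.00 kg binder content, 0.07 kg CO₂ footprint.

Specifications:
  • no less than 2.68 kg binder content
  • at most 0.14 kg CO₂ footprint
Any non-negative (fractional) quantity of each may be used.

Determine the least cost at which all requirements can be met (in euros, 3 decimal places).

€1.211

Let x1 = kg of silica fume, x2 = kg of GGBS.
Minimize 0.86x1 + 0.126x2 subject to:
  1x1 + 1x2 ≥ 2.68   (binder content)
  0.03x1 + 0.07x2 ≤ 0.14   (CO₂ footprint)
  x1, x2 ≥ 0.
Both inputs are positive at the optimum. The binder content and CO₂ footprint requirements are met with equality.
That vertex is x1 = 1.19, x2 = 1.49.
Cost = 0.86·1.19 + 0.126·1.49 = 1.21114.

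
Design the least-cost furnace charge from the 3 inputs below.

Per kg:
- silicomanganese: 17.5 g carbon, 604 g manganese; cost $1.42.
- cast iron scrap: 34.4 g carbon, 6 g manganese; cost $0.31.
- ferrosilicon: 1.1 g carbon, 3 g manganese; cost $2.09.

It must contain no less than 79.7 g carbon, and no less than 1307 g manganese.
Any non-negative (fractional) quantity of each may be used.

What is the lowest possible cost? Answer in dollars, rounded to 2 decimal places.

$3.43

Set it up as a linear program. Let x1 = kg of silicomanganese, x2 = kg of cast iron scrap, x3 = kg of ferrosilicon.
Minimize 1.42x1 + 0.31x2 + 2.09x3 subject to:
  17.5x1 + 34.4x2 + 1.1x3 ≥ 79.7   (carbon)
  604x1 + 6x2 + 3x3 ≥ 1307   (manganese)
  x1, x2, x3 ≥ 0.
At the optimum only silicomanganese, cast iron scrap are positive (ferrosilicon = 0). There the carbon and manganese constraints are tight.
Optimal quantities: silicomanganese = 2.152 kg, cast iron scrap = 1.222 kg.
Total cost: 1.42·2.152 + 0.31·1.222 = 3.4347.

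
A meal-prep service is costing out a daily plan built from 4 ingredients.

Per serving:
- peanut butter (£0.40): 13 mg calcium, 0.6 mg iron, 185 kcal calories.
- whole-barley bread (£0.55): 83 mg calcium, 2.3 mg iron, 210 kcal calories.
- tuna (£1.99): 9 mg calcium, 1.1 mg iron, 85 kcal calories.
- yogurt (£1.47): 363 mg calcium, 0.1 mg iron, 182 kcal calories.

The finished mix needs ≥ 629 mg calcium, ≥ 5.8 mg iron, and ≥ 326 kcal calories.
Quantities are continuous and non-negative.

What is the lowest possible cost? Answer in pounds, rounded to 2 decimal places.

Let x1 = servings of peanut butter, x2 = servings of whole-barley bread, x3 = servings of tuna, x4 = servings of yogurt.
Minimise 0.4x1 + 0.55x2 + 1.99x3 + 1.47x4 with:
  13x1 + 83x2 + 9x3 + 363x4 ≥ 629   (calcium)
  0.6x1 + 2.3x2 + 1.1x3 + 0.1x4 ≥ 5.8   (iron)
  185x1 + 210x2 + 85x3 + 182x4 ≥ 326   (calories)
  x1, x2, x3, x4 ≥ 0.
At the optimum only whole-barley bread, yogurt are positive (peanut butter, tuna = 0). The calcium and iron requirements are met with equality.
That vertex is x2 = 2.471, x4 = 1.168.
Hence cost = 0.55·2.471 + 1.47·1.168 = £3.0760.

£3.08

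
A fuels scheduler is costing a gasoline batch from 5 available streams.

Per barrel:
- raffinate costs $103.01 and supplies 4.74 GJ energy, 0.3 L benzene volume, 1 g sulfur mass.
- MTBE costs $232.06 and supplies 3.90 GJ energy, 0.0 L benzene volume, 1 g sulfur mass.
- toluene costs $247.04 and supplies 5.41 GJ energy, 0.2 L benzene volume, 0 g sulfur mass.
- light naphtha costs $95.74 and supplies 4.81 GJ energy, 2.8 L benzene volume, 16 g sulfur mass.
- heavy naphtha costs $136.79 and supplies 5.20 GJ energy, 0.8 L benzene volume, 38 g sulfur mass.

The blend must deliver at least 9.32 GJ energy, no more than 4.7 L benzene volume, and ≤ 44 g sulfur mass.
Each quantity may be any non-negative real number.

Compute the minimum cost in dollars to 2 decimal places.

$188.06

Treat it as an LP. Let x1 = barrels of raffinate, x2 = barrels of MTBE, x3 = barrels of toluene, x4 = barrels of light naphtha, x5 = barrels of heavy naphtha.
Minimise 103.01x1 + 232.06x2 + 247.04x3 + 95.74x4 + 136.79x5 s.t.:
  4.74x1 + 3.9x2 + 5.41x3 + 4.81x4 + 5.2x5 ≥ 9.32   (energy)
  0.3x1 + 0.2x3 + 2.8x4 + 0.8x5 ≤ 4.7   (benzene volume)
  1x1 + 1x2 + 16x4 + 38x5 ≤ 44   (sulfur mass)
  x1, x2, x3, x4, x5 ≥ 0.
The minimum-cost mix takes nothing from MTBE, toluene, heavy naphtha — only raffinate, light naphtha. The energy and benzene volume requirements are met with equality.
So raffinate = 0.294953 barrels, light naphtha = 1.64697 barrels.
Hence cost = 103.01·0.294953 + 95.74·1.64697 = $188.0640.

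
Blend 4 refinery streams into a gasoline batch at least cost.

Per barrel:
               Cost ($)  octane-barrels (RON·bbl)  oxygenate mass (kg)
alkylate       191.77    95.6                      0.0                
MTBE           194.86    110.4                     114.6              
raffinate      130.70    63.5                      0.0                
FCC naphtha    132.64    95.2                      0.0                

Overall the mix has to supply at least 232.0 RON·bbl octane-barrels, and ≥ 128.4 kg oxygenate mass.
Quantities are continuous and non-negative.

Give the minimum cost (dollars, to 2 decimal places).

$369.22

This is a linear program. Let x1 = barrels of alkylate, x2 = barrels of MTBE, x3 = barrels of raffinate, x4 = barrels of FCC naphtha.
Minimise 191.77x1 + 194.86x2 + 130.7x3 + 132.64x4 s.t.:
  95.6x1 + 110.4x2 + 63.5x3 + 95.2x4 ≥ 232   (octane-barrels)
  114.6x2 ≥ 128.4   (oxygenate mass)
  x1, x2, x3, x4 ≥ 0.
The minimum-cost mix takes nothing from alkylate, raffinate — only MTBE, FCC naphtha. There the octane-barrels and oxygenate mass constraints are tight.
Solving gives x2 = 1.120419, x4 = 1.137666.
Cost = 194.86·1.120419 + 132.64·1.137666 = 369.2249.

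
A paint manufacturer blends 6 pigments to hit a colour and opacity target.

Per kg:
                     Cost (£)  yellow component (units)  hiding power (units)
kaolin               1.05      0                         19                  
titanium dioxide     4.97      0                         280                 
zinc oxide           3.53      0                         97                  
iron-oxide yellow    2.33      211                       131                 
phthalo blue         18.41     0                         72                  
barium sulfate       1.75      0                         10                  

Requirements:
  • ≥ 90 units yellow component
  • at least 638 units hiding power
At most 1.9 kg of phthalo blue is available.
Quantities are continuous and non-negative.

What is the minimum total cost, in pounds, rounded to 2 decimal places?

Let x1 = kg of kaolin, x2 = kg of titanium dioxide, x3 = kg of zinc oxide, x4 = kg of iron-oxide yellow, x5 = kg of phthalo blue, x6 = kg of barium sulfate.
Minimize 1.05x1 + 4.97x2 + 3.53x3 + 2.33x4 + 18.41x5 + 1.75x6 s.t.:
  211x4 ≥ 90   (yellow component)
  19x1 + 280x2 + 97x3 + 131x4 + 72x5 + 10x6 ≥ 638   (hiding power)
  x5 ≤ 1.9
  x1, x2, x3, x4, x5, x6 ≥ 0.
The optimal basis is {titanium dioxide, iron-oxide yellow}; kaolin, zinc oxide, phthalo blue, barium sulfate drop out. Binding constraints: yellow component and hiding power.
Optimal quantities: titanium dioxide = 2.079 kg, iron-oxide yellow = 0.4265 kg.
Cost = 4.97·2.079 + 2.33·0.4265 = 11.3264.

£11.33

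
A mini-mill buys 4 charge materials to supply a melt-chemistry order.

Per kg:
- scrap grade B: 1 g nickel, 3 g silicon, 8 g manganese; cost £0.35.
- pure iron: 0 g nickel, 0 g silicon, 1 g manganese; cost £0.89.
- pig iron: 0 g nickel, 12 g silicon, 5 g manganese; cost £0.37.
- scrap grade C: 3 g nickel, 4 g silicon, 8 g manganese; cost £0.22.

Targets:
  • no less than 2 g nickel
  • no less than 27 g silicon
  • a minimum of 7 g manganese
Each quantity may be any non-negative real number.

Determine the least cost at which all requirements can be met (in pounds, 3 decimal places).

Let x1 = kg of scrap grade B, x2 = kg of pure iron, x3 = kg of pig iron, x4 = kg of scrap grade C.
min 0.35x1 + 0.89x2 + 0.37x3 + 0.22x4 subject to:
  1x1 + 3x4 ≥ 2   (nickel)
  3x1 + 12x3 + 4x4 ≥ 27   (silicon)
  8x1 + 1x2 + 5x3 + 8x4 ≥ 7   (manganese)
  x1, x2, x3, x4 ≥ 0.
The optimal basis is {pig iron, scrap grade C}; scrap grade B, pure iron drop out. The nickel and silicon requirements are met with equality.
Optimal quantities: pig iron = 2.028 kg, scrap grade C = 0.6667 kg.
Objective = 0.37·2.028 + 0.22·0.6667 = 0.89703.

£0.897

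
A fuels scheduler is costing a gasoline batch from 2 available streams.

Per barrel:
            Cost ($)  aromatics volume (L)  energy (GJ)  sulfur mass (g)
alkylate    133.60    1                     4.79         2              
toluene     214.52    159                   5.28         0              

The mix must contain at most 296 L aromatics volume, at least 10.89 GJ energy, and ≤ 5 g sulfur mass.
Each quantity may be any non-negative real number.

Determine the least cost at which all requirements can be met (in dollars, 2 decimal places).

Let x1 = barrels of alkylate, x2 = barrels of toluene.
min 133.6x1 + 214.52x2 with:
  1x1 + 159x2 ≤ 296   (aromatics volume)
  4.79x1 + 5.28x2 ≥ 10.89   (energy)
  2x1 ≤ 5   (sulfur mass)
  x1, x2 ≥ 0.
At the optimum only alkylate is positive (toluene = 0). There the energy constraint is tight.
Optimal quantities: alkylate = 2.2735 barrels.
Hence cost = 133.6·2.2735 = $303.7396.

$303.74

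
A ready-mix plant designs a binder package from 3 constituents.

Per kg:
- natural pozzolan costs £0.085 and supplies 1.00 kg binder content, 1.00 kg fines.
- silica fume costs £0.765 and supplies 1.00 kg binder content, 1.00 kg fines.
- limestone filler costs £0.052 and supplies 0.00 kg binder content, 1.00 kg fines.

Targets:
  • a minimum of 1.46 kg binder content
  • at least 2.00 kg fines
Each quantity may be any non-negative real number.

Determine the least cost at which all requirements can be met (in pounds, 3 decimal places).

£0.152

Set it up as a linear program. Let x1 = kg of natural pozzolan, x2 = kg of silica fume, x3 = kg of limestone filler.
Minimize 0.085x1 + 0.765x2 + 0.052x3 s.t.:
  1x1 + 1x2 ≥ 1.46   (binder content)
  1x1 + 1x2 + 1x3 ≥ 2   (fines)
  x1, x2, x3 ≥ 0.
The optimal basis is {natural pozzolan, limestone filler}; silica fume drops out. Binding constraints: binder content and fines.
That vertex is x1 = 1.46, x3 = 0.54.
Hence cost = 0.085·1.46 + 0.052·0.54 = £0.15218.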